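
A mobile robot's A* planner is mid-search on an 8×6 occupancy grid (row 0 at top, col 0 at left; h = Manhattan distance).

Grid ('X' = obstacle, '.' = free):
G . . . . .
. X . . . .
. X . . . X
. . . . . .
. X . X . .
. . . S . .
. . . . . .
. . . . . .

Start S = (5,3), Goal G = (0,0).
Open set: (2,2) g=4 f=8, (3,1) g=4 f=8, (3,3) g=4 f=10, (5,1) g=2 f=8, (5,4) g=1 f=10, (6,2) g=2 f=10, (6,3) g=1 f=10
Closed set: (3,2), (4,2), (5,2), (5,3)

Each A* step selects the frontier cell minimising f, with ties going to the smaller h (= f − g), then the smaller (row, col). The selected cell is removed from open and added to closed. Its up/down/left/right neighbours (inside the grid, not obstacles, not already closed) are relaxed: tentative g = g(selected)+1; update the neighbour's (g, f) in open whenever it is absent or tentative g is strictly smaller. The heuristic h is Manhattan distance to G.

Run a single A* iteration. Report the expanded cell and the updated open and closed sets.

step 1: expand (2,2) (f=8, h=4) → closed; open now [(1,2) g=5 f=8, (2,3) g=5 f=10, (3,1) g=4 f=8, (3,3) g=4 f=10, (5,1) g=2 f=8, (5,4) g=1 f=10, (6,2) g=2 f=10, (6,3) g=1 f=10]

expanded=(2,2); open=[(1,2) g=5 f=8, (2,3) g=5 f=10, (3,1) g=4 f=8, (3,3) g=4 f=10, (5,1) g=2 f=8, (5,4) g=1 f=10, (6,2) g=2 f=10, (6,3) g=1 f=10]; closed=[(2,2), (3,2), (4,2), (5,2), (5,3)]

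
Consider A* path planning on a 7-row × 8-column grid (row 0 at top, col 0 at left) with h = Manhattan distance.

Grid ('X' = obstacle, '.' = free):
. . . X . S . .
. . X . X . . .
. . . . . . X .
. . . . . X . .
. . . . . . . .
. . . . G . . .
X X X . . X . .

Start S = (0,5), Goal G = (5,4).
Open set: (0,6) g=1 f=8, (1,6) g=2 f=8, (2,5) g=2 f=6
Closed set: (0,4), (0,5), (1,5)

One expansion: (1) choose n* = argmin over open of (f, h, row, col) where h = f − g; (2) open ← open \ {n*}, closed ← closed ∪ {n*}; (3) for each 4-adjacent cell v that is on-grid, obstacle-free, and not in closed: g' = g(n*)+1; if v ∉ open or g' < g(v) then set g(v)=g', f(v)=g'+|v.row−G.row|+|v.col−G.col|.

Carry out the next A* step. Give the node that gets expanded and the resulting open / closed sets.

expanded=(2,5); open=[(0,6) g=1 f=8, (1,6) g=2 f=8, (2,4) g=3 f=6]; closed=[(0,4), (0,5), (1,5), (2,5)]

step 1: expand (2,5) (f=6, h=4) → closed; open now [(0,6) g=1 f=8, (1,6) g=2 f=8, (2,4) g=3 f=6]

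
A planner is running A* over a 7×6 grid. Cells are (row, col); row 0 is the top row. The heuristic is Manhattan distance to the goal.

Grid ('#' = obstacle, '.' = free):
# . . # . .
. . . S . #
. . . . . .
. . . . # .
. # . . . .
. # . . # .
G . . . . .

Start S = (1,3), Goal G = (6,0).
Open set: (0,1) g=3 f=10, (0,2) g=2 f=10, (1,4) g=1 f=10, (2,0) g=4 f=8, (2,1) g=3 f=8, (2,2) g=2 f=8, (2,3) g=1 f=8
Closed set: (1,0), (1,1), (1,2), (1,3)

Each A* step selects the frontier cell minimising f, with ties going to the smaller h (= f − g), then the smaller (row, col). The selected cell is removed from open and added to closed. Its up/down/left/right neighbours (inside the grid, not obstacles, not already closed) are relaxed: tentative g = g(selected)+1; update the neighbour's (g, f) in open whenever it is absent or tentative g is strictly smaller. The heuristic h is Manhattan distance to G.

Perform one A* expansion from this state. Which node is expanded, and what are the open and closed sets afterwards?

step 1: expand (2,0) (f=8, h=4) → closed; open now [(0,1) g=3 f=10, (0,2) g=2 f=10, (1,4) g=1 f=10, (2,1) g=3 f=8, (2,2) g=2 f=8, (2,3) g=1 f=8, (3,0) g=5 f=8]

expanded=(2,0); open=[(0,1) g=3 f=10, (0,2) g=2 f=10, (1,4) g=1 f=10, (2,1) g=3 f=8, (2,2) g=2 f=8, (2,3) g=1 f=8, (3,0) g=5 f=8]; closed=[(1,0), (1,1), (1,2), (1,3), (2,0)]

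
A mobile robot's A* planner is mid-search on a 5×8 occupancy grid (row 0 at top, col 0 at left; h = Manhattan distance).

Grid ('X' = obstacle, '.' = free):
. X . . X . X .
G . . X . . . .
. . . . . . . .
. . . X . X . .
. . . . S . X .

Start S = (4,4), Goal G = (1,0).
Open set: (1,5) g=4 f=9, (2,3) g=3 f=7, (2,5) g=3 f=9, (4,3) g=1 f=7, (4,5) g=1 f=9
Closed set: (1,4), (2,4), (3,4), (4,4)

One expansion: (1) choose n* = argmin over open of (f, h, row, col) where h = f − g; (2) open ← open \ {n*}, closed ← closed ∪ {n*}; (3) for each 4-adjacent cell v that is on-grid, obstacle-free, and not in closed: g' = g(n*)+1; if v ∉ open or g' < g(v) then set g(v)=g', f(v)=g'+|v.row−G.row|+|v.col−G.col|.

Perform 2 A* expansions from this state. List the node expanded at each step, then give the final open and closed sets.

order=[(2,3) → (2,2)]; open=[(1,2) g=5 f=7, (1,5) g=4 f=9, (2,1) g=5 f=7, (2,5) g=3 f=9, (3,2) g=5 f=9, (4,3) g=1 f=7, (4,5) g=1 f=9]; closed=[(1,4), (2,2), (2,3), (2,4), (3,4), (4,4)]

step 1: expand (2,3) (f=7, h=4) → closed; open now [(1,5) g=4 f=9, (2,2) g=4 f=7, (2,5) g=3 f=9, (4,3) g=1 f=7, (4,5) g=1 f=9]
step 2: expand (2,2) (f=7, h=3) → closed; open now [(1,2) g=5 f=7, (1,5) g=4 f=9, (2,1) g=5 f=7, (2,5) g=3 f=9, (3,2) g=5 f=9, (4,3) g=1 f=7, (4,5) g=1 f=9]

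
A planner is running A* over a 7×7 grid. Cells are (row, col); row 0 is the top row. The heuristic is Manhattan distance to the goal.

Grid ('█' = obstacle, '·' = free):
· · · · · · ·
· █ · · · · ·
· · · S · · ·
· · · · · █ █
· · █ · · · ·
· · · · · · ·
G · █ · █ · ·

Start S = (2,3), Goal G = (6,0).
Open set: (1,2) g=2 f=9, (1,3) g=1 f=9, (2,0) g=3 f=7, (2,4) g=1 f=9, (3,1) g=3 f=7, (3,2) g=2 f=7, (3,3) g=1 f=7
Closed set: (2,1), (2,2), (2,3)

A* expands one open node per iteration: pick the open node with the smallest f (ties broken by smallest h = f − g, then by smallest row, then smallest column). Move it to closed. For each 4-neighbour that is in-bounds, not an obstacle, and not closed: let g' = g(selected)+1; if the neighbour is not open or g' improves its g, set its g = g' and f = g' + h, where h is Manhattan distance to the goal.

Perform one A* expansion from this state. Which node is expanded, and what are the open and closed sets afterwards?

expanded=(2,0); open=[(1,0) g=4 f=9, (1,2) g=2 f=9, (1,3) g=1 f=9, (2,4) g=1 f=9, (3,0) g=4 f=7, (3,1) g=3 f=7, (3,2) g=2 f=7, (3,3) g=1 f=7]; closed=[(2,0), (2,1), (2,2), (2,3)]

step 1: expand (2,0) (f=7, h=4) → closed; open now [(1,0) g=4 f=9, (1,2) g=2 f=9, (1,3) g=1 f=9, (2,4) g=1 f=9, (3,0) g=4 f=7, (3,1) g=3 f=7, (3,2) g=2 f=7, (3,3) g=1 f=7]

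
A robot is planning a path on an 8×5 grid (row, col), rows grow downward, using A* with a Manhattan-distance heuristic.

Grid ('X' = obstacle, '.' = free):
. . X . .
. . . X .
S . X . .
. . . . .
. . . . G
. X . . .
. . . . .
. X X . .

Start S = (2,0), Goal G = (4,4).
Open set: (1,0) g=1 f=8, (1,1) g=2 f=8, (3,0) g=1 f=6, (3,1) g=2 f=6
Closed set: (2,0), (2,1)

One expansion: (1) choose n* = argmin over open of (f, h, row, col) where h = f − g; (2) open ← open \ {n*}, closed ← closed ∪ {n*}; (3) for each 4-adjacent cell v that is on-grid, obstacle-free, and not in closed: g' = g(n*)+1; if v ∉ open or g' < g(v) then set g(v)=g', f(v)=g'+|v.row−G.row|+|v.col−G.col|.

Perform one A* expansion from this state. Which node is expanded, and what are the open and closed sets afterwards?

step 1: expand (3,1) (f=6, h=4) → closed; open now [(1,0) g=1 f=8, (1,1) g=2 f=8, (3,0) g=1 f=6, (3,2) g=3 f=6, (4,1) g=3 f=6]

expanded=(3,1); open=[(1,0) g=1 f=8, (1,1) g=2 f=8, (3,0) g=1 f=6, (3,2) g=3 f=6, (4,1) g=3 f=6]; closed=[(2,0), (2,1), (3,1)]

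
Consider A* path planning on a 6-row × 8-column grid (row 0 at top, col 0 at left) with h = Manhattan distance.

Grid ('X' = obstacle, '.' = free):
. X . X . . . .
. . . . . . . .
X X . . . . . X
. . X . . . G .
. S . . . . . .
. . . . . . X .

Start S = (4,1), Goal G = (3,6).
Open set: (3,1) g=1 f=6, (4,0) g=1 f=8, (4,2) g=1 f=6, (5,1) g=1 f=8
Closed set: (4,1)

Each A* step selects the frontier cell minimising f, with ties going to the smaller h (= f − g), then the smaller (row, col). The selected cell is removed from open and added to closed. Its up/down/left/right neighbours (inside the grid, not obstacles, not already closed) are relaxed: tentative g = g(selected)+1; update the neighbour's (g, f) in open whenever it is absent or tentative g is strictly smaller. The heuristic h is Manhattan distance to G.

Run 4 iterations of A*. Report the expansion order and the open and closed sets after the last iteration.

order=[(3,1) → (4,2) → (4,3) → (3,3)]; open=[(2,3) g=4 f=8, (3,0) g=2 f=8, (3,4) g=4 f=6, (4,0) g=1 f=8, (4,4) g=3 f=6, (5,1) g=1 f=8, (5,2) g=2 f=8, (5,3) g=3 f=8]; closed=[(3,1), (3,3), (4,1), (4,2), (4,3)]

step 1: expand (3,1) (f=6, h=5) → closed; open now [(3,0) g=2 f=8, (4,0) g=1 f=8, (4,2) g=1 f=6, (5,1) g=1 f=8]
step 2: expand (4,2) (f=6, h=5) → closed; open now [(3,0) g=2 f=8, (4,0) g=1 f=8, (4,3) g=2 f=6, (5,1) g=1 f=8, (5,2) g=2 f=8]
step 3: expand (4,3) (f=6, h=4) → closed; open now [(3,0) g=2 f=8, (3,3) g=3 f=6, (4,0) g=1 f=8, (4,4) g=3 f=6, (5,1) g=1 f=8, (5,2) g=2 f=8, (5,3) g=3 f=8]
step 4: expand (3,3) (f=6, h=3) → closed; open now [(2,3) g=4 f=8, (3,0) g=2 f=8, (3,4) g=4 f=6, (4,0) g=1 f=8, (4,4) g=3 f=6, (5,1) g=1 f=8, (5,2) g=2 f=8, (5,3) g=3 f=8]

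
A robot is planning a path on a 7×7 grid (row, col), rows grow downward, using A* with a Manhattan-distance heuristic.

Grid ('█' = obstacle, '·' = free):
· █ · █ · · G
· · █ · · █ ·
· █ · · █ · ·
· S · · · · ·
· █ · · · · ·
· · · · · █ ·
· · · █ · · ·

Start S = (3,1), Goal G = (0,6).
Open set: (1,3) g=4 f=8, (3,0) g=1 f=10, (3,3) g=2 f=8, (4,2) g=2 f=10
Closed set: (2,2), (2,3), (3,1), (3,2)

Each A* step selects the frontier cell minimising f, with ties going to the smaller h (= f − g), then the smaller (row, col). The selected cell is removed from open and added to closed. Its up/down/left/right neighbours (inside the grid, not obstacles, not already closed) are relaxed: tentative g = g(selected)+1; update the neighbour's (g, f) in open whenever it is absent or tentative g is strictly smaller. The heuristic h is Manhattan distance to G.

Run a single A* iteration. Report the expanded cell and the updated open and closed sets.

expanded=(1,3); open=[(1,4) g=5 f=8, (3,0) g=1 f=10, (3,3) g=2 f=8, (4,2) g=2 f=10]; closed=[(1,3), (2,2), (2,3), (3,1), (3,2)]

step 1: expand (1,3) (f=8, h=4) → closed; open now [(1,4) g=5 f=8, (3,0) g=1 f=10, (3,3) g=2 f=8, (4,2) g=2 f=10]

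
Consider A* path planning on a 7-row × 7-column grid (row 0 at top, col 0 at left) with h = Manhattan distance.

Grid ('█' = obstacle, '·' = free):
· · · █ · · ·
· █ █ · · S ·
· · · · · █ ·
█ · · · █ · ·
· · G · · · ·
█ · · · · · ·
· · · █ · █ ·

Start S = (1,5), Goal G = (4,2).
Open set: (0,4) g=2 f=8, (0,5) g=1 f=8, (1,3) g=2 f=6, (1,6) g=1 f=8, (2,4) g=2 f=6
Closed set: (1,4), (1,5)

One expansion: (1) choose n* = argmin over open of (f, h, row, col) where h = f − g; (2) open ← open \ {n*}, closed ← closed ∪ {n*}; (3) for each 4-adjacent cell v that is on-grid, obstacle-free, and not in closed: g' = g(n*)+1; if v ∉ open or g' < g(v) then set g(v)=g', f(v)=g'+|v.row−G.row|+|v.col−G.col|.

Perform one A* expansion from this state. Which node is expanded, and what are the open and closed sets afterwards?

expanded=(1,3); open=[(0,4) g=2 f=8, (0,5) g=1 f=8, (1,6) g=1 f=8, (2,3) g=3 f=6, (2,4) g=2 f=6]; closed=[(1,3), (1,4), (1,5)]

step 1: expand (1,3) (f=6, h=4) → closed; open now [(0,4) g=2 f=8, (0,5) g=1 f=8, (1,6) g=1 f=8, (2,3) g=3 f=6, (2,4) g=2 f=6]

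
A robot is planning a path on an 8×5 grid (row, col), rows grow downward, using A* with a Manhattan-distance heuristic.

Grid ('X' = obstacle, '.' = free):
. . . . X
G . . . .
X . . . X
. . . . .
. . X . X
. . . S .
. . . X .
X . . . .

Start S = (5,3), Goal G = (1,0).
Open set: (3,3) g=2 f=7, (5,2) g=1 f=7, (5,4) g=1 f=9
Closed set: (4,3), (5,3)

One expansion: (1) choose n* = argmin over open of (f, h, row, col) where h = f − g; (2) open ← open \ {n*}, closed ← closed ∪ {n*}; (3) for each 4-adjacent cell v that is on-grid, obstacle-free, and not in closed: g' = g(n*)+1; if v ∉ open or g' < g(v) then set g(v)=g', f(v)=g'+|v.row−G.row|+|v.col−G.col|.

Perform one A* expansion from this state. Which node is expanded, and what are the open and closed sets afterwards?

step 1: expand (3,3) (f=7, h=5) → closed; open now [(2,3) g=3 f=7, (3,2) g=3 f=7, (3,4) g=3 f=9, (5,2) g=1 f=7, (5,4) g=1 f=9]

expanded=(3,3); open=[(2,3) g=3 f=7, (3,2) g=3 f=7, (3,4) g=3 f=9, (5,2) g=1 f=7, (5,4) g=1 f=9]; closed=[(3,3), (4,3), (5,3)]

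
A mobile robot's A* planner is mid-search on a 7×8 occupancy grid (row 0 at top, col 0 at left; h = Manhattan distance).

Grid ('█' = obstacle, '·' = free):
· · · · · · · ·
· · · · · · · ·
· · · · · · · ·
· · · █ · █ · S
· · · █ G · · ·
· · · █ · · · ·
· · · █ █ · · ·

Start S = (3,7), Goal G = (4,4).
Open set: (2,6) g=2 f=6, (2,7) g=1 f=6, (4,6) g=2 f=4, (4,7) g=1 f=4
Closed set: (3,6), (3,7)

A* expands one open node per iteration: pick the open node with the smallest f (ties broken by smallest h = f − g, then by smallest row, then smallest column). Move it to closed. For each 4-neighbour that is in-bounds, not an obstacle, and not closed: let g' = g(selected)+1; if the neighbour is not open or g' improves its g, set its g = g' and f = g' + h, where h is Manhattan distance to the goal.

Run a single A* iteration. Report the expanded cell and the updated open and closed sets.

expanded=(4,6); open=[(2,6) g=2 f=6, (2,7) g=1 f=6, (4,5) g=3 f=4, (4,7) g=1 f=4, (5,6) g=3 f=6]; closed=[(3,6), (3,7), (4,6)]

step 1: expand (4,6) (f=4, h=2) → closed; open now [(2,6) g=2 f=6, (2,7) g=1 f=6, (4,5) g=3 f=4, (4,7) g=1 f=4, (5,6) g=3 f=6]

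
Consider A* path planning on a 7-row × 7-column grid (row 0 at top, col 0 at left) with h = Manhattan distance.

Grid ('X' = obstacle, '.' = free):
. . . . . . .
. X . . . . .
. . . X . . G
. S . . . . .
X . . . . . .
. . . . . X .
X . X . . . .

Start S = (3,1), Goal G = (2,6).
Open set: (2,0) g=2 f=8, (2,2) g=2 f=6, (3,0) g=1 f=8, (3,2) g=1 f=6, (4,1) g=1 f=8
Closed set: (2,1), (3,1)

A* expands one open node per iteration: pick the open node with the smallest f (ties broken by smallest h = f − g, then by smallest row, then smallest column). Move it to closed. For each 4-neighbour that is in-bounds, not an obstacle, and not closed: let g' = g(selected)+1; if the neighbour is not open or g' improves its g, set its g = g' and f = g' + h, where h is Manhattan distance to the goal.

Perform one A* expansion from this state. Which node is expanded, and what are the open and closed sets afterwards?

step 1: expand (2,2) (f=6, h=4) → closed; open now [(1,2) g=3 f=8, (2,0) g=2 f=8, (3,0) g=1 f=8, (3,2) g=1 f=6, (4,1) g=1 f=8]

expanded=(2,2); open=[(1,2) g=3 f=8, (2,0) g=2 f=8, (3,0) g=1 f=8, (3,2) g=1 f=6, (4,1) g=1 f=8]; closed=[(2,1), (2,2), (3,1)]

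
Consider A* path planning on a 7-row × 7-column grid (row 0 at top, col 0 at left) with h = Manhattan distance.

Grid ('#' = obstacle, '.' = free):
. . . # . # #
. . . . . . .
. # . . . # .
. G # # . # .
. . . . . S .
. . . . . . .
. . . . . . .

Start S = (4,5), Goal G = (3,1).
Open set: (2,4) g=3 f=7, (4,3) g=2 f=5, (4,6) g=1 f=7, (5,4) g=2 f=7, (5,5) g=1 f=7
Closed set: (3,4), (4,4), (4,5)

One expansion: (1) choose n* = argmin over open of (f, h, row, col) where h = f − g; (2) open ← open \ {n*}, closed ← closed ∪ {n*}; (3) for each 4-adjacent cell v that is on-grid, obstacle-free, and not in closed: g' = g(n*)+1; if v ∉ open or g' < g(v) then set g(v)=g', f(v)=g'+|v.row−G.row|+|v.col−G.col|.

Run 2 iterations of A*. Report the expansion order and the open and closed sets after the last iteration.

step 1: expand (4,3) (f=5, h=3) → closed; open now [(2,4) g=3 f=7, (4,2) g=3 f=5, (4,6) g=1 f=7, (5,3) g=3 f=7, (5,4) g=2 f=7, (5,5) g=1 f=7]
step 2: expand (4,2) (f=5, h=2) → closed; open now [(2,4) g=3 f=7, (4,1) g=4 f=5, (4,6) g=1 f=7, (5,2) g=4 f=7, (5,3) g=3 f=7, (5,4) g=2 f=7, (5,5) g=1 f=7]

order=[(4,3) → (4,2)]; open=[(2,4) g=3 f=7, (4,1) g=4 f=5, (4,6) g=1 f=7, (5,2) g=4 f=7, (5,3) g=3 f=7, (5,4) g=2 f=7, (5,5) g=1 f=7]; closed=[(3,4), (4,2), (4,3), (4,4), (4,5)]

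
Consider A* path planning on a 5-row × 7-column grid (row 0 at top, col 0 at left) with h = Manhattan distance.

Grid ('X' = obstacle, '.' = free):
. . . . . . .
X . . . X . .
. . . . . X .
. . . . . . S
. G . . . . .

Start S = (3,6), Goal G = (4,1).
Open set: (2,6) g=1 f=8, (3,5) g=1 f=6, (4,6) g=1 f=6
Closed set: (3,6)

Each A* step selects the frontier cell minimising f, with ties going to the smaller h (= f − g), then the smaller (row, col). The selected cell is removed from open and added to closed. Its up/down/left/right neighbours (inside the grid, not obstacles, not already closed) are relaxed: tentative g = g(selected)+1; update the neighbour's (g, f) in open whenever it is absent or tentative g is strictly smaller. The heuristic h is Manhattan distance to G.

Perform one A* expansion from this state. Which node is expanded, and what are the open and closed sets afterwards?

step 1: expand (3,5) (f=6, h=5) → closed; open now [(2,6) g=1 f=8, (3,4) g=2 f=6, (4,5) g=2 f=6, (4,6) g=1 f=6]

expanded=(3,5); open=[(2,6) g=1 f=8, (3,4) g=2 f=6, (4,5) g=2 f=6, (4,6) g=1 f=6]; closed=[(3,5), (3,6)]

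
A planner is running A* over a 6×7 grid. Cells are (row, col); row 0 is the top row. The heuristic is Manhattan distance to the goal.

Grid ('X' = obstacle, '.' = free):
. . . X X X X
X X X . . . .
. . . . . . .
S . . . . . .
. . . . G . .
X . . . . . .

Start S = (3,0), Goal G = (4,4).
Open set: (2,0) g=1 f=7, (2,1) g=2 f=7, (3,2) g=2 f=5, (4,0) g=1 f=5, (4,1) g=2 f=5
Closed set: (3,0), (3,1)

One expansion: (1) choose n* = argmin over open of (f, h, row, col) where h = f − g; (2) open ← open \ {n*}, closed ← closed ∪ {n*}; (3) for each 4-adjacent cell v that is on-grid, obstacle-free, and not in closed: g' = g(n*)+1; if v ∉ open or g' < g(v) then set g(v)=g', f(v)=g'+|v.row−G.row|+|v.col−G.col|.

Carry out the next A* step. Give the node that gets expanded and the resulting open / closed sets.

step 1: expand (3,2) (f=5, h=3) → closed; open now [(2,0) g=1 f=7, (2,1) g=2 f=7, (2,2) g=3 f=7, (3,3) g=3 f=5, (4,0) g=1 f=5, (4,1) g=2 f=5, (4,2) g=3 f=5]

expanded=(3,2); open=[(2,0) g=1 f=7, (2,1) g=2 f=7, (2,2) g=3 f=7, (3,3) g=3 f=5, (4,0) g=1 f=5, (4,1) g=2 f=5, (4,2) g=3 f=5]; closed=[(3,0), (3,1), (3,2)]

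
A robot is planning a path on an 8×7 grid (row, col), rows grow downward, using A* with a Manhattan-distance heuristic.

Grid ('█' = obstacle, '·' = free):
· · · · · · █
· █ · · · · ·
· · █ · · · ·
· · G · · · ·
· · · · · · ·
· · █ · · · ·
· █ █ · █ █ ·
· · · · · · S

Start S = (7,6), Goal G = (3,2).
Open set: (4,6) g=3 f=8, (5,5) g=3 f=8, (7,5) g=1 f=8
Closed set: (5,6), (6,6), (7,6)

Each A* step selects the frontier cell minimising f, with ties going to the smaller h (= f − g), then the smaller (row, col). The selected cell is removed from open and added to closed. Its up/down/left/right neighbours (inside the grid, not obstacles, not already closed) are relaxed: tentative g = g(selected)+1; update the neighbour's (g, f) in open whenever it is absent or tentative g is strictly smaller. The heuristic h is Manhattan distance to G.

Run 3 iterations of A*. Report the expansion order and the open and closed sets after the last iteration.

step 1: expand (4,6) (f=8, h=5) → closed; open now [(3,6) g=4 f=8, (4,5) g=4 f=8, (5,5) g=3 f=8, (7,5) g=1 f=8]
step 2: expand (3,6) (f=8, h=4) → closed; open now [(2,6) g=5 f=10, (3,5) g=5 f=8, (4,5) g=4 f=8, (5,5) g=3 f=8, (7,5) g=1 f=8]
step 3: expand (3,5) (f=8, h=3) → closed; open now [(2,5) g=6 f=10, (2,6) g=5 f=10, (3,4) g=6 f=8, (4,5) g=4 f=8, (5,5) g=3 f=8, (7,5) g=1 f=8]

order=[(4,6) → (3,6) → (3,5)]; open=[(2,5) g=6 f=10, (2,6) g=5 f=10, (3,4) g=6 f=8, (4,5) g=4 f=8, (5,5) g=3 f=8, (7,5) g=1 f=8]; closed=[(3,5), (3,6), (4,6), (5,6), (6,6), (7,6)]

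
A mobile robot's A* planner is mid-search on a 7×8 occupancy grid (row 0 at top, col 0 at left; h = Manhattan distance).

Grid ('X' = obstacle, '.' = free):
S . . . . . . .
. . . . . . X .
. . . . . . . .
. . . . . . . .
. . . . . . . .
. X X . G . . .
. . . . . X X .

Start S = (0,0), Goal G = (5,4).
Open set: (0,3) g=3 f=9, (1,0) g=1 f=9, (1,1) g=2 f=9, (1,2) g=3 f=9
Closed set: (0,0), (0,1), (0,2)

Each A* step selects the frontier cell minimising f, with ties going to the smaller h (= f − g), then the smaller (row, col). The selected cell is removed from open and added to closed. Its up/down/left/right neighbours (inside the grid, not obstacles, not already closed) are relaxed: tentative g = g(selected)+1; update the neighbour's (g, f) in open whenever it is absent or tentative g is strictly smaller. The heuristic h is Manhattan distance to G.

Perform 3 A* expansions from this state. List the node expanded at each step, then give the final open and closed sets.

order=[(0,3) → (0,4) → (1,4)]; open=[(0,5) g=5 f=11, (1,0) g=1 f=9, (1,1) g=2 f=9, (1,2) g=3 f=9, (1,3) g=4 f=9, (1,5) g=6 f=11, (2,4) g=6 f=9]; closed=[(0,0), (0,1), (0,2), (0,3), (0,4), (1,4)]

step 1: expand (0,3) (f=9, h=6) → closed; open now [(0,4) g=4 f=9, (1,0) g=1 f=9, (1,1) g=2 f=9, (1,2) g=3 f=9, (1,3) g=4 f=9]
step 2: expand (0,4) (f=9, h=5) → closed; open now [(0,5) g=5 f=11, (1,0) g=1 f=9, (1,1) g=2 f=9, (1,2) g=3 f=9, (1,3) g=4 f=9, (1,4) g=5 f=9]
step 3: expand (1,4) (f=9, h=4) → closed; open now [(0,5) g=5 f=11, (1,0) g=1 f=9, (1,1) g=2 f=9, (1,2) g=3 f=9, (1,3) g=4 f=9, (1,5) g=6 f=11, (2,4) g=6 f=9]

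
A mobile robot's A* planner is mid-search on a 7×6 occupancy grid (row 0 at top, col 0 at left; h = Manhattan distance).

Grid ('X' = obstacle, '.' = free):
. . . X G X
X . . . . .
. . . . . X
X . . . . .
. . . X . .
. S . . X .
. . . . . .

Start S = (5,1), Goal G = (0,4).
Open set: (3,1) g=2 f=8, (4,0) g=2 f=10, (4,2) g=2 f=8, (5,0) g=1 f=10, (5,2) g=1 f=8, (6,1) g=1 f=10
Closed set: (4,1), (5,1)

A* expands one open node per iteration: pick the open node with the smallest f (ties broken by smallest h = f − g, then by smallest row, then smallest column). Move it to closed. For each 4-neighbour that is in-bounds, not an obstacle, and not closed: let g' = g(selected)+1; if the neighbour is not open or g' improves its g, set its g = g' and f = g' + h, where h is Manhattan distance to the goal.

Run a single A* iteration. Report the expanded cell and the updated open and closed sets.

expanded=(3,1); open=[(2,1) g=3 f=8, (3,2) g=3 f=8, (4,0) g=2 f=10, (4,2) g=2 f=8, (5,0) g=1 f=10, (5,2) g=1 f=8, (6,1) g=1 f=10]; closed=[(3,1), (4,1), (5,1)]

step 1: expand (3,1) (f=8, h=6) → closed; open now [(2,1) g=3 f=8, (3,2) g=3 f=8, (4,0) g=2 f=10, (4,2) g=2 f=8, (5,0) g=1 f=10, (5,2) g=1 f=8, (6,1) g=1 f=10]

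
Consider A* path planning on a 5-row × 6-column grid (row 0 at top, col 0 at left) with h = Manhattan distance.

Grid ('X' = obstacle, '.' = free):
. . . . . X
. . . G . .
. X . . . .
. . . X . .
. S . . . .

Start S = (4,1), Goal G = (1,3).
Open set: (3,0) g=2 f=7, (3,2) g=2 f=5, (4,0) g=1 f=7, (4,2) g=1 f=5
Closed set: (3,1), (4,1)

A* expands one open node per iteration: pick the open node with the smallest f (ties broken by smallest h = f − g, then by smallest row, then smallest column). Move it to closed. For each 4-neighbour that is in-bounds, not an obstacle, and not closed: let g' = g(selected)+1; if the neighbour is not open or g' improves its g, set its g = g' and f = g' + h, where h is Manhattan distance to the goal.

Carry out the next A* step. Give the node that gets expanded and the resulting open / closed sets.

step 1: expand (3,2) (f=5, h=3) → closed; open now [(2,2) g=3 f=5, (3,0) g=2 f=7, (4,0) g=1 f=7, (4,2) g=1 f=5]

expanded=(3,2); open=[(2,2) g=3 f=5, (3,0) g=2 f=7, (4,0) g=1 f=7, (4,2) g=1 f=5]; closed=[(3,1), (3,2), (4,1)]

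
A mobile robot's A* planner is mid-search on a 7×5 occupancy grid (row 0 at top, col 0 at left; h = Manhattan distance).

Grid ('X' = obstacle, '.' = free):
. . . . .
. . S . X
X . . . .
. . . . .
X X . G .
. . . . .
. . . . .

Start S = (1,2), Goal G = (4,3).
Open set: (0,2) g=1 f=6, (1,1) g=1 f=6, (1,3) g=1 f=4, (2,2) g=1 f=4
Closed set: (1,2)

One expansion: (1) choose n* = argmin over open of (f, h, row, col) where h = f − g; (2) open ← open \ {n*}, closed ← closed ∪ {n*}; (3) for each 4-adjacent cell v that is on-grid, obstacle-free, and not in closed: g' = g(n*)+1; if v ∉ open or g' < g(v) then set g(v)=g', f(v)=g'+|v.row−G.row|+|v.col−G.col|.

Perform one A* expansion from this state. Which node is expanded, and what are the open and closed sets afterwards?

expanded=(1,3); open=[(0,2) g=1 f=6, (0,3) g=2 f=6, (1,1) g=1 f=6, (2,2) g=1 f=4, (2,3) g=2 f=4]; closed=[(1,2), (1,3)]

step 1: expand (1,3) (f=4, h=3) → closed; open now [(0,2) g=1 f=6, (0,3) g=2 f=6, (1,1) g=1 f=6, (2,2) g=1 f=4, (2,3) g=2 f=4]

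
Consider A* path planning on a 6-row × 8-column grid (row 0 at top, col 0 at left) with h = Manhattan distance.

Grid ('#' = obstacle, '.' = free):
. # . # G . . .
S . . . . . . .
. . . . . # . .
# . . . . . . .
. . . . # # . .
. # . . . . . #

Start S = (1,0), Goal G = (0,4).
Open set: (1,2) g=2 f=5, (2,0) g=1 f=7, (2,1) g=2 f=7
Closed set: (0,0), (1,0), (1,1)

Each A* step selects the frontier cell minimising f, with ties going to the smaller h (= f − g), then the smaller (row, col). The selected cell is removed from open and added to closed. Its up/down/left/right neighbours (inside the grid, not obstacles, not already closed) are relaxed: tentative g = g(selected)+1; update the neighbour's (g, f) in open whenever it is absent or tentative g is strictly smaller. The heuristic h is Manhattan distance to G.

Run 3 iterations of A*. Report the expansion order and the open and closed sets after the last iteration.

order=[(1,2) → (0,2) → (1,3)]; open=[(1,4) g=4 f=5, (2,0) g=1 f=7, (2,1) g=2 f=7, (2,2) g=3 f=7, (2,3) g=4 f=7]; closed=[(0,0), (0,2), (1,0), (1,1), (1,2), (1,3)]

step 1: expand (1,2) (f=5, h=3) → closed; open now [(0,2) g=3 f=5, (1,3) g=3 f=5, (2,0) g=1 f=7, (2,1) g=2 f=7, (2,2) g=3 f=7]
step 2: expand (0,2) (f=5, h=2) → closed; open now [(1,3) g=3 f=5, (2,0) g=1 f=7, (2,1) g=2 f=7, (2,2) g=3 f=7]
step 3: expand (1,3) (f=5, h=2) → closed; open now [(1,4) g=4 f=5, (2,0) g=1 f=7, (2,1) g=2 f=7, (2,2) g=3 f=7, (2,3) g=4 f=7]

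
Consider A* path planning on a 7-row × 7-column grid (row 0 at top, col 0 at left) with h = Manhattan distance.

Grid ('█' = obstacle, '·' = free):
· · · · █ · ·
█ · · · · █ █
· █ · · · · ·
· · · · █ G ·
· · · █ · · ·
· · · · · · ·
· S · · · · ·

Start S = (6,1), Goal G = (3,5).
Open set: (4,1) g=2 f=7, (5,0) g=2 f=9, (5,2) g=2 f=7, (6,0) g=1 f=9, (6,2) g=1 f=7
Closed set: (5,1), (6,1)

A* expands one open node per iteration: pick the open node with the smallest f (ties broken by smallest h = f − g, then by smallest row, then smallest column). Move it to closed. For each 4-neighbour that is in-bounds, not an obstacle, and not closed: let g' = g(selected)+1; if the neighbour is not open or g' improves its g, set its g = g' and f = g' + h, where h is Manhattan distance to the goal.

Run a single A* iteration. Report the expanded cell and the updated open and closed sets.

step 1: expand (4,1) (f=7, h=5) → closed; open now [(3,1) g=3 f=7, (4,0) g=3 f=9, (4,2) g=3 f=7, (5,0) g=2 f=9, (5,2) g=2 f=7, (6,0) g=1 f=9, (6,2) g=1 f=7]

expanded=(4,1); open=[(3,1) g=3 f=7, (4,0) g=3 f=9, (4,2) g=3 f=7, (5,0) g=2 f=9, (5,2) g=2 f=7, (6,0) g=1 f=9, (6,2) g=1 f=7]; closed=[(4,1), (5,1), (6,1)]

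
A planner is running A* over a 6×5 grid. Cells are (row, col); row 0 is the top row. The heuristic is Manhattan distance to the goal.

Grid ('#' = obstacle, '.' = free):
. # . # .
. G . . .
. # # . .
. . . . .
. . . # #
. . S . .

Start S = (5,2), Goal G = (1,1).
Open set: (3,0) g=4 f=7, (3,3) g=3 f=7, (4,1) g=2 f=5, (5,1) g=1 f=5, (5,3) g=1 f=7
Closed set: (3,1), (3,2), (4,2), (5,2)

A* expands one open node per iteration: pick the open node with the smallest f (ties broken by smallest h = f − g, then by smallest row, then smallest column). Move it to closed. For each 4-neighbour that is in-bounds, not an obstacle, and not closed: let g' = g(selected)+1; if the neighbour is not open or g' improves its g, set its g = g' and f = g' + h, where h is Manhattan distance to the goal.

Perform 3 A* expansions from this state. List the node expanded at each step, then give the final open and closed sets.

step 1: expand (4,1) (f=5, h=3) → closed; open now [(3,0) g=4 f=7, (3,3) g=3 f=7, (4,0) g=3 f=7, (5,1) g=1 f=5, (5,3) g=1 f=7]
step 2: expand (5,1) (f=5, h=4) → closed; open now [(3,0) g=4 f=7, (3,3) g=3 f=7, (4,0) g=3 f=7, (5,0) g=2 f=7, (5,3) g=1 f=7]
step 3: expand (3,0) (f=7, h=3) → closed; open now [(2,0) g=5 f=7, (3,3) g=3 f=7, (4,0) g=3 f=7, (5,0) g=2 f=7, (5,3) g=1 f=7]

order=[(4,1) → (5,1) → (3,0)]; open=[(2,0) g=5 f=7, (3,3) g=3 f=7, (4,0) g=3 f=7, (5,0) g=2 f=7, (5,3) g=1 f=7]; closed=[(3,0), (3,1), (3,2), (4,1), (4,2), (5,1), (5,2)]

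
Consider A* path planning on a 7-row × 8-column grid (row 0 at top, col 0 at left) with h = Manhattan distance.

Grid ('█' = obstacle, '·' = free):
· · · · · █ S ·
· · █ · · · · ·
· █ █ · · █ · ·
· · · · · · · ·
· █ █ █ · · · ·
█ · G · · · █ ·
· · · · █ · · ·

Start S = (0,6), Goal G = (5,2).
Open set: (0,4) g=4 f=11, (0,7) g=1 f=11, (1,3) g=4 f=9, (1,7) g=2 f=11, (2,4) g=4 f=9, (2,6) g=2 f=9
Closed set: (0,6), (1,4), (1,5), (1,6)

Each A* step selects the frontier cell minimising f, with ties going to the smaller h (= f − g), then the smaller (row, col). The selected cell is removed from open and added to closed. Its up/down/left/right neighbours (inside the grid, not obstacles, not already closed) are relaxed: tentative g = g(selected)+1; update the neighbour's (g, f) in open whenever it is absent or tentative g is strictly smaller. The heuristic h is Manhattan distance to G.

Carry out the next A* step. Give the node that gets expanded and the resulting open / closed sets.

step 1: expand (1,3) (f=9, h=5) → closed; open now [(0,3) g=5 f=11, (0,4) g=4 f=11, (0,7) g=1 f=11, (1,7) g=2 f=11, (2,3) g=5 f=9, (2,4) g=4 f=9, (2,6) g=2 f=9]

expanded=(1,3); open=[(0,3) g=5 f=11, (0,4) g=4 f=11, (0,7) g=1 f=11, (1,7) g=2 f=11, (2,3) g=5 f=9, (2,4) g=4 f=9, (2,6) g=2 f=9]; closed=[(0,6), (1,3), (1,4), (1,5), (1,6)]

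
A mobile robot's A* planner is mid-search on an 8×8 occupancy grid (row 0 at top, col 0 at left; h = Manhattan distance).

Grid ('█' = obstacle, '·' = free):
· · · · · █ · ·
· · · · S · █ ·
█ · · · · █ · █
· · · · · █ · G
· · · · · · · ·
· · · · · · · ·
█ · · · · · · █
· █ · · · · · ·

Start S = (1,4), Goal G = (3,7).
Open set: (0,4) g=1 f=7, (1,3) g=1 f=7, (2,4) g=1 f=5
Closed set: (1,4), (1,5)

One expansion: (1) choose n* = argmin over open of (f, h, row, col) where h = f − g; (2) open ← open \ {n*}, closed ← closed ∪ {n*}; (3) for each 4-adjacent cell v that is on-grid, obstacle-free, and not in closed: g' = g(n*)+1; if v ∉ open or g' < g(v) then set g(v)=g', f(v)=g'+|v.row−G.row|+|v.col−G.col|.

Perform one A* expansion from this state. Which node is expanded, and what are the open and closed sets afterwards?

expanded=(2,4); open=[(0,4) g=1 f=7, (1,3) g=1 f=7, (2,3) g=2 f=7, (3,4) g=2 f=5]; closed=[(1,4), (1,5), (2,4)]

step 1: expand (2,4) (f=5, h=4) → closed; open now [(0,4) g=1 f=7, (1,3) g=1 f=7, (2,3) g=2 f=7, (3,4) g=2 f=5]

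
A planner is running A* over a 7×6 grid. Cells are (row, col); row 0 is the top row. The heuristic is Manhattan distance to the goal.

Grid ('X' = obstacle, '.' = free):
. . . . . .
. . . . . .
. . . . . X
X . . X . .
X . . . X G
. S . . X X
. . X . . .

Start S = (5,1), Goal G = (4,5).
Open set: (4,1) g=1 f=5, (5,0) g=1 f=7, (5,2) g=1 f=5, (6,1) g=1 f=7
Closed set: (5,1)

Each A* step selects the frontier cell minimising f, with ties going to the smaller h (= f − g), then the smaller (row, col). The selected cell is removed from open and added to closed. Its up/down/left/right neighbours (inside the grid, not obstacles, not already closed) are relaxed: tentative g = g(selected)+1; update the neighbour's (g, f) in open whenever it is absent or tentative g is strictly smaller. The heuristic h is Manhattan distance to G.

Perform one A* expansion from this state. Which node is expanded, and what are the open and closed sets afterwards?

step 1: expand (4,1) (f=5, h=4) → closed; open now [(3,1) g=2 f=7, (4,2) g=2 f=5, (5,0) g=1 f=7, (5,2) g=1 f=5, (6,1) g=1 f=7]

expanded=(4,1); open=[(3,1) g=2 f=7, (4,2) g=2 f=5, (5,0) g=1 f=7, (5,2) g=1 f=5, (6,1) g=1 f=7]; closed=[(4,1), (5,1)]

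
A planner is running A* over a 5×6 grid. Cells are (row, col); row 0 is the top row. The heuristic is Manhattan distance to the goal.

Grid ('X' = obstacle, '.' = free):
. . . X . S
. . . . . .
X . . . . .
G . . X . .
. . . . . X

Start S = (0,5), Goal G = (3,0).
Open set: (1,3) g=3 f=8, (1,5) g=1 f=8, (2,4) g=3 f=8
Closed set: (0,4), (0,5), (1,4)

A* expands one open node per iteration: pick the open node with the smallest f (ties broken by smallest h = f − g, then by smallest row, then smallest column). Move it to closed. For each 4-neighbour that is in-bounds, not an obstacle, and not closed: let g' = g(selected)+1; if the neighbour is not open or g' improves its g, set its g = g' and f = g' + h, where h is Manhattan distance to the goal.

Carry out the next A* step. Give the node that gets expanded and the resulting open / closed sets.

step 1: expand (1,3) (f=8, h=5) → closed; open now [(1,2) g=4 f=8, (1,5) g=1 f=8, (2,3) g=4 f=8, (2,4) g=3 f=8]

expanded=(1,3); open=[(1,2) g=4 f=8, (1,5) g=1 f=8, (2,3) g=4 f=8, (2,4) g=3 f=8]; closed=[(0,4), (0,5), (1,3), (1,4)]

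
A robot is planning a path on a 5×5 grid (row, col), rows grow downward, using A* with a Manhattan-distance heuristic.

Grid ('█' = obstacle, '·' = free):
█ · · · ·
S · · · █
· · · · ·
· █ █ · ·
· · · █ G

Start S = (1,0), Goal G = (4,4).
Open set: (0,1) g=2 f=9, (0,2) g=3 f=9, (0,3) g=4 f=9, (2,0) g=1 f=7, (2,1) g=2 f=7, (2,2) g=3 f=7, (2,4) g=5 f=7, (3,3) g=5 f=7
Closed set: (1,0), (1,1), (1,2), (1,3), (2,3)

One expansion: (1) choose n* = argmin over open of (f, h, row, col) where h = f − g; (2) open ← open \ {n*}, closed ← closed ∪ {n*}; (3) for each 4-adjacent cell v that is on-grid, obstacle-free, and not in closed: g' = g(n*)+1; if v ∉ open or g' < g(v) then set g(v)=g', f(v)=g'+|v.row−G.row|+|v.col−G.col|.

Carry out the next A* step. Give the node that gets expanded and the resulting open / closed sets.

step 1: expand (2,4) (f=7, h=2) → closed; open now [(0,1) g=2 f=9, (0,2) g=3 f=9, (0,3) g=4 f=9, (2,0) g=1 f=7, (2,1) g=2 f=7, (2,2) g=3 f=7, (3,3) g=5 f=7, (3,4) g=6 f=7]

expanded=(2,4); open=[(0,1) g=2 f=9, (0,2) g=3 f=9, (0,3) g=4 f=9, (2,0) g=1 f=7, (2,1) g=2 f=7, (2,2) g=3 f=7, (3,3) g=5 f=7, (3,4) g=6 f=7]; closed=[(1,0), (1,1), (1,2), (1,3), (2,3), (2,4)]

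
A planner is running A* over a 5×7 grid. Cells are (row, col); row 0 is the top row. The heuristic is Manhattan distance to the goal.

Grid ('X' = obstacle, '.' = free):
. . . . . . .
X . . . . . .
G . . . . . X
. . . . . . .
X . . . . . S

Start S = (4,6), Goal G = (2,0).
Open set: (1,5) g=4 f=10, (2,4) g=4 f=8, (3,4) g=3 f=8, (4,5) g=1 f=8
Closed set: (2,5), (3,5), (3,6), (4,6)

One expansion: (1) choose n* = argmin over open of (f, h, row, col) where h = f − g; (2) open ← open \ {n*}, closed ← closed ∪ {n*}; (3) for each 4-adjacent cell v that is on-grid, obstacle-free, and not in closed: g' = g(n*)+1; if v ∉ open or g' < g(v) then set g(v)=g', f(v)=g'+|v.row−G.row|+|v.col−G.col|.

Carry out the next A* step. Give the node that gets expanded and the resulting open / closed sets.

expanded=(2,4); open=[(1,4) g=5 f=10, (1,5) g=4 f=10, (2,3) g=5 f=8, (3,4) g=3 f=8, (4,5) g=1 f=8]; closed=[(2,4), (2,5), (3,5), (3,6), (4,6)]

step 1: expand (2,4) (f=8, h=4) → closed; open now [(1,4) g=5 f=10, (1,5) g=4 f=10, (2,3) g=5 f=8, (3,4) g=3 f=8, (4,5) g=1 f=8]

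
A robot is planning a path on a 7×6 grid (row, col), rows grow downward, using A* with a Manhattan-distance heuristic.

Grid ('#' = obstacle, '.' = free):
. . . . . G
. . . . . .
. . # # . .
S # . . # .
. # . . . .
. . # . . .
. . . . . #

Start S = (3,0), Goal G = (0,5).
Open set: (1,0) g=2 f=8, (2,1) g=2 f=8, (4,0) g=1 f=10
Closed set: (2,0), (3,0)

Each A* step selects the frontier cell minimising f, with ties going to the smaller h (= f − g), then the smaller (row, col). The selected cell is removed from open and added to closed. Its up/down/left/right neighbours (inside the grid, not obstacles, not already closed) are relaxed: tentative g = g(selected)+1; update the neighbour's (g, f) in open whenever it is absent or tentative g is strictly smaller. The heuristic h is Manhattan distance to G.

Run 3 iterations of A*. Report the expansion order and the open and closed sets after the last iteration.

order=[(1,0) → (0,0) → (0,1)]; open=[(0,2) g=5 f=8, (1,1) g=3 f=8, (2,1) g=2 f=8, (4,0) g=1 f=10]; closed=[(0,0), (0,1), (1,0), (2,0), (3,0)]

step 1: expand (1,0) (f=8, h=6) → closed; open now [(0,0) g=3 f=8, (1,1) g=3 f=8, (2,1) g=2 f=8, (4,0) g=1 f=10]
step 2: expand (0,0) (f=8, h=5) → closed; open now [(0,1) g=4 f=8, (1,1) g=3 f=8, (2,1) g=2 f=8, (4,0) g=1 f=10]
step 3: expand (0,1) (f=8, h=4) → closed; open now [(0,2) g=5 f=8, (1,1) g=3 f=8, (2,1) g=2 f=8, (4,0) g=1 f=10]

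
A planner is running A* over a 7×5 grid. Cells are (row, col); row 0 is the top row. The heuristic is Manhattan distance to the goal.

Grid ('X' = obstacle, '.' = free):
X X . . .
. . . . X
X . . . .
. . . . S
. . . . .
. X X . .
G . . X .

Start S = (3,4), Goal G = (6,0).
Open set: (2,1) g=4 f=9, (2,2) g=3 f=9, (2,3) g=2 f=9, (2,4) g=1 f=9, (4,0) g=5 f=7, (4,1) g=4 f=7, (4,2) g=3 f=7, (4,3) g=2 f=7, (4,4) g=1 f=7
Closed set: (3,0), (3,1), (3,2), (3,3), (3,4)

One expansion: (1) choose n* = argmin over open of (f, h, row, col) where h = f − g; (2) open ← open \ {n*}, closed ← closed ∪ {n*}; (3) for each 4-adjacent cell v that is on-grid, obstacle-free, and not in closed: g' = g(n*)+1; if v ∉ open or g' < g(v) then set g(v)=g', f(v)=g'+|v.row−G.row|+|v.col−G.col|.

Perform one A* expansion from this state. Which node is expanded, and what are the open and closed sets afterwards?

step 1: expand (4,0) (f=7, h=2) → closed; open now [(2,1) g=4 f=9, (2,2) g=3 f=9, (2,3) g=2 f=9, (2,4) g=1 f=9, (4,1) g=4 f=7, (4,2) g=3 f=7, (4,3) g=2 f=7, (4,4) g=1 f=7, (5,0) g=6 f=7]

expanded=(4,0); open=[(2,1) g=4 f=9, (2,2) g=3 f=9, (2,3) g=2 f=9, (2,4) g=1 f=9, (4,1) g=4 f=7, (4,2) g=3 f=7, (4,3) g=2 f=7, (4,4) g=1 f=7, (5,0) g=6 f=7]; closed=[(3,0), (3,1), (3,2), (3,3), (3,4), (4,0)]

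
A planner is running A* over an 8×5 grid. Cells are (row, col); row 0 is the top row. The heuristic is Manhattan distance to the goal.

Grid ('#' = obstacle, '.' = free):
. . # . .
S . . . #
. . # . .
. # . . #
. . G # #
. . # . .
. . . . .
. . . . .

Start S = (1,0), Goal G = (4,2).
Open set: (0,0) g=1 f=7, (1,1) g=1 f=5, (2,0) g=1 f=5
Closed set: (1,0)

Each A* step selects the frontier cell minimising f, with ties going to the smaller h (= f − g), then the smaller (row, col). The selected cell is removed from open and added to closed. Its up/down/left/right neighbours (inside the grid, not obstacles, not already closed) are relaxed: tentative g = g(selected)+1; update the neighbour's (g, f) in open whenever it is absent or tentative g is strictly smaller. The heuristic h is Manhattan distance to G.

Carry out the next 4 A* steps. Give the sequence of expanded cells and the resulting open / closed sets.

step 1: expand (1,1) (f=5, h=4) → closed; open now [(0,0) g=1 f=7, (0,1) g=2 f=7, (1,2) g=2 f=5, (2,0) g=1 f=5, (2,1) g=2 f=5]
step 2: expand (1,2) (f=5, h=3) → closed; open now [(0,0) g=1 f=7, (0,1) g=2 f=7, (1,3) g=3 f=7, (2,0) g=1 f=5, (2,1) g=2 f=5]
step 3: expand (2,1) (f=5, h=3) → closed; open now [(0,0) g=1 f=7, (0,1) g=2 f=7, (1,3) g=3 f=7, (2,0) g=1 f=5]
step 4: expand (2,0) (f=5, h=4) → closed; open now [(0,0) g=1 f=7, (0,1) g=2 f=7, (1,3) g=3 f=7, (3,0) g=2 f=5]

order=[(1,1) → (1,2) → (2,1) → (2,0)]; open=[(0,0) g=1 f=7, (0,1) g=2 f=7, (1,3) g=3 f=7, (3,0) g=2 f=5]; closed=[(1,0), (1,1), (1,2), (2,0), (2,1)]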